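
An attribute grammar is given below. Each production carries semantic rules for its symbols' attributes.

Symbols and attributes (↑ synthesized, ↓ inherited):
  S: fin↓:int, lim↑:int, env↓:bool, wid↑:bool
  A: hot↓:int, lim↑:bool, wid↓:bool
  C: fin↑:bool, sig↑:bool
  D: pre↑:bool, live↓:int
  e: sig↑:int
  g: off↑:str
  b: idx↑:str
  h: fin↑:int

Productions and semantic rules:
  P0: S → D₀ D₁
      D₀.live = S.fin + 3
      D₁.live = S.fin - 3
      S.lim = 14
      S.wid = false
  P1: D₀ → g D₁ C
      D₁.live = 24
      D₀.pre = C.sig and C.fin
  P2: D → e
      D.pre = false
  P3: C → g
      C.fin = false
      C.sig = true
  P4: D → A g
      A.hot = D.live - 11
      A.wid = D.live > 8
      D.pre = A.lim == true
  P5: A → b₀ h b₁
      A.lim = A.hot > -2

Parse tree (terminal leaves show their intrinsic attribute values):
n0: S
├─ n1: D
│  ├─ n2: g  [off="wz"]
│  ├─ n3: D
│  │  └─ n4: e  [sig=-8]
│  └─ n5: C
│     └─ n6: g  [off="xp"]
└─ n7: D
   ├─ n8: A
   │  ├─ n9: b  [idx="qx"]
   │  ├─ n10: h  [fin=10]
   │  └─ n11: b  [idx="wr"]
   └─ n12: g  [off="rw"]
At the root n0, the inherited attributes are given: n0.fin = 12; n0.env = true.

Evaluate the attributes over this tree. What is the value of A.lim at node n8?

1. n0.fin = 12  [given at root]
2. n0.env = true  [given at root]
3. n1.live = 15  [S.fin + 3]
4. n2.off = "wz"  [terminal]
5. n3.live = 24  [24]
6. n4.sig = -8  [terminal]
7. n3.pre = false  [false]
8. n6.off = "xp"  [terminal]
9. n5.fin = false  [false]
10. n5.sig = true  [true]
11. n1.pre = false  [C.sig and C.fin]
12. n7.live = 9  [S.fin - 3]
13. n8.hot = -2  [D.live - 11]
14. n8.wid = true  [D.live > 8]
15. n9.idx = "qx"  [terminal]
16. n10.fin = 10  [terminal]
17. n11.idx = "wr"  [terminal]
18. n8.lim = false  [A.hot > -2]
19. n12.off = "rw"  [terminal]
20. n7.pre = false  [A.lim == true]
21. n0.lim = 14  [14]
22. n0.wid = false  [false]

false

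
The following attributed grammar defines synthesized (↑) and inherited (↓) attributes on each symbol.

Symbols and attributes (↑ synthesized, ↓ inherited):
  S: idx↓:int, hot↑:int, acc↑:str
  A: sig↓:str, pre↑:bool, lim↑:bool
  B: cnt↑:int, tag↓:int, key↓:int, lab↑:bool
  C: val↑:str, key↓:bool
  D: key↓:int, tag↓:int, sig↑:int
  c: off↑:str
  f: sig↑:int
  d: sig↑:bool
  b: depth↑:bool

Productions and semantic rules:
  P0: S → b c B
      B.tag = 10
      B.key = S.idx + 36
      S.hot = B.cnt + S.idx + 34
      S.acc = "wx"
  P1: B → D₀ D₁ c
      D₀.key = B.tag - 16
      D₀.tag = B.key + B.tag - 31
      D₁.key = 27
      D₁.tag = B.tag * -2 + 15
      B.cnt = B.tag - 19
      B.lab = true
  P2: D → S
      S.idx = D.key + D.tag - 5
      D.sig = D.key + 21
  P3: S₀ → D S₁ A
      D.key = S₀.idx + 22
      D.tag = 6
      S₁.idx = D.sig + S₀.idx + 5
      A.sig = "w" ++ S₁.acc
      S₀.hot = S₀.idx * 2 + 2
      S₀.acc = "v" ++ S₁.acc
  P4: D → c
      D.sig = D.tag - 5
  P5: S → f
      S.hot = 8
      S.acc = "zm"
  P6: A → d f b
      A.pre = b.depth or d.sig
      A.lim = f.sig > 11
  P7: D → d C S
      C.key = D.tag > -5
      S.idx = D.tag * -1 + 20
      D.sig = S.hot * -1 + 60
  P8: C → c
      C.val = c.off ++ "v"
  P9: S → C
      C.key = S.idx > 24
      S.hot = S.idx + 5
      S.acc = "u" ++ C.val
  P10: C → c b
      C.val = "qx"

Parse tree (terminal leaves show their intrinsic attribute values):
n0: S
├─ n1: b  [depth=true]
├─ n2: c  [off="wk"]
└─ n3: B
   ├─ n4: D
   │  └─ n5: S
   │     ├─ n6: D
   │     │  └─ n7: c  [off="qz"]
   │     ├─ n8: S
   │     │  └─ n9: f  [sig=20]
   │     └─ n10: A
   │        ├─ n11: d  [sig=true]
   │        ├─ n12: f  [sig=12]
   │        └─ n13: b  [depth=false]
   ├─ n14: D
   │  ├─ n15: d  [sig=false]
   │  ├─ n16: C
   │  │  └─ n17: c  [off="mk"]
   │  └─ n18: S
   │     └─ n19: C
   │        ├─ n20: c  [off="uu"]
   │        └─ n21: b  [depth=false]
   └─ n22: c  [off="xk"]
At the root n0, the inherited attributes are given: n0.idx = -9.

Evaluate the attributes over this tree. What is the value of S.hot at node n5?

-8

1. n0.idx = -9  [given at root]
2. n1.depth = true  [terminal]
3. n2.off = "wk"  [terminal]
4. n3.tag = 10  [10]
5. n3.key = 27  [S.idx + 36]
6. n4.key = -6  [B.tag - 16]
7. n4.tag = 6  [B.key + B.tag - 31]
8. n5.idx = -5  [D.key + D.tag - 5]
9. n6.key = 17  [S₀.idx + 22]
10. n6.tag = 6  [6]
11. n7.off = "qz"  [terminal]
12. n6.sig = 1  [D.tag - 5]
13. n8.idx = 1  [D.sig + S₀.idx + 5]
14. n9.sig = 20  [terminal]
15. n8.hot = 8  [8]
16. n8.acc = "zm"  ["zm"]
17. n10.sig = "wzm"  ["w" ++ S₁.acc]
18. n11.sig = true  [terminal]
19. n12.sig = 12  [terminal]
20. n13.depth = false  [terminal]
21. n10.pre = true  [b.depth or d.sig]
22. n10.lim = true  [f.sig > 11]
23. n5.hot = -8  [S₀.idx * 2 + 2]
24. n5.acc = "vzm"  ["v" ++ S₁.acc]
25. n4.sig = 15  [D.key + 21]
26. n14.key = 27  [27]
27. n14.tag = -5  [B.tag * -2 + 15]
28. n15.sig = false  [terminal]
29. n16.key = false  [D.tag > -5]
30. n17.off = "mk"  [terminal]
31. n16.val = "mkv"  [c.off ++ "v"]
32. n18.idx = 25  [D.tag * -1 + 20]
33. n19.key = true  [S.idx > 24]
34. n20.off = "uu"  [terminal]
35. n21.depth = false  [terminal]
36. n19.val = "qx"  ["qx"]
37. n18.hot = 30  [S.idx + 5]
38. n18.acc = "uqx"  ["u" ++ C.val]
39. n14.sig = 30  [S.hot * -1 + 60]
40. n22.off = "xk"  [terminal]
41. n3.cnt = -9  [B.tag - 19]
42. n3.lab = true  [true]
43. n0.hot = 16  [B.cnt + S.idx + 34]
44. n0.acc = "wx"  ["wx"]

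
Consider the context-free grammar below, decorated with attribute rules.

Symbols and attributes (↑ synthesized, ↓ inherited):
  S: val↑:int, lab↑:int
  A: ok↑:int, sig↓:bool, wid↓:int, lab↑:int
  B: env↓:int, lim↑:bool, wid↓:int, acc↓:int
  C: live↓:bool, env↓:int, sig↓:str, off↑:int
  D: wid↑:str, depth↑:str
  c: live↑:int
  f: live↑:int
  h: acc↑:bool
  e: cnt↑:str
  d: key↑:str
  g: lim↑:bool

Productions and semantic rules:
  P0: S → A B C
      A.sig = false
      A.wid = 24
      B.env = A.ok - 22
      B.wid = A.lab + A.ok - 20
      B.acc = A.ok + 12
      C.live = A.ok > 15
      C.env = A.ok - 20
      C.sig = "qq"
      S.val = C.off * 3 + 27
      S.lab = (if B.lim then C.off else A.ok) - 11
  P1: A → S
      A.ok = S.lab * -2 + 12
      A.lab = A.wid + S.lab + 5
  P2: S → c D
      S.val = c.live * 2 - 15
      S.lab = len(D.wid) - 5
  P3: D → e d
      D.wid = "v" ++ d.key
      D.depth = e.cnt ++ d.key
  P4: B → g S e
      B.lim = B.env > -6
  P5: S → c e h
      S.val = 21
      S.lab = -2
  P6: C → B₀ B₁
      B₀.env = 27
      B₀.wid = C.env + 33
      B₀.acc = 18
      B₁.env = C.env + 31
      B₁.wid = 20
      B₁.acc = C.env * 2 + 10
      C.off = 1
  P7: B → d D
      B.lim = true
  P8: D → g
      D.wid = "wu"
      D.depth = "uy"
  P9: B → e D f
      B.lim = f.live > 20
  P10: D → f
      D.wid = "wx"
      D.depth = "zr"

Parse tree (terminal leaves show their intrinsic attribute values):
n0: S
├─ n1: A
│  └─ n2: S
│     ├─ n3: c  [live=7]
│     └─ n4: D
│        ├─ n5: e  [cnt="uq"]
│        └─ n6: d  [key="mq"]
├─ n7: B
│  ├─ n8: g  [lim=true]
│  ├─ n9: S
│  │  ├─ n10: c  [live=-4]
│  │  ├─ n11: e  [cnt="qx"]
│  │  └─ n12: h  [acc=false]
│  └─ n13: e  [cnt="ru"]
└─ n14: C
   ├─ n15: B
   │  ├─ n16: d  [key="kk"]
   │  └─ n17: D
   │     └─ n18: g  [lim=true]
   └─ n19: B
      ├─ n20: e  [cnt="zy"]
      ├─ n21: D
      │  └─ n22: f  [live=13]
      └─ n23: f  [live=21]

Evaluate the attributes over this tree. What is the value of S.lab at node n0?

5

1. n1.sig = false  [false]
2. n1.wid = 24  [24]
3. n3.live = 7  [terminal]
4. n5.cnt = "uq"  [terminal]
5. n6.key = "mq"  [terminal]
6. n4.wid = "vmq"  ["v" ++ d.key]
7. n4.depth = "uqmq"  [e.cnt ++ d.key]
8. n2.val = -1  [c.live * 2 - 15]
9. n2.lab = -2  [len(D.wid) - 5]
10. n1.ok = 16  [S.lab * -2 + 12]
11. n1.lab = 27  [A.wid + S.lab + 5]
12. n7.env = -6  [A.ok - 22]
13. n7.wid = 23  [A.lab + A.ok - 20]
14. n7.acc = 28  [A.ok + 12]
15. n8.lim = true  [terminal]
16. n10.live = -4  [terminal]
17. n11.cnt = "qx"  [terminal]
18. n12.acc = false  [terminal]
19. n9.val = 21  [21]
20. n9.lab = -2  [-2]
21. n13.cnt = "ru"  [terminal]
22. n7.lim = false  [B.env > -6]
23. n14.live = true  [A.ok > 15]
24. n14.env = -4  [A.ok - 20]
25. n14.sig = "qq"  ["qq"]
26. n15.env = 27  [27]
27. n15.wid = 29  [C.env + 33]
28. n15.acc = 18  [18]
29. n16.key = "kk"  [terminal]
30. n18.lim = true  [terminal]
31. n17.wid = "wu"  ["wu"]
32. n17.depth = "uy"  ["uy"]
33. n15.lim = true  [true]
34. n19.env = 27  [C.env + 31]
35. n19.wid = 20  [20]
36. n19.acc = 2  [C.env * 2 + 10]
37. n20.cnt = "zy"  [terminal]
38. n22.live = 13  [terminal]
39. n21.wid = "wx"  ["wx"]
40. n21.depth = "zr"  ["zr"]
41. n23.live = 21  [terminal]
42. n19.lim = true  [f.live > 20]
43. n14.off = 1  [1]
44. n0.val = 30  [C.off * 3 + 27]
45. n0.lab = 5  [(if B.lim then C.off else A.ok) - 11]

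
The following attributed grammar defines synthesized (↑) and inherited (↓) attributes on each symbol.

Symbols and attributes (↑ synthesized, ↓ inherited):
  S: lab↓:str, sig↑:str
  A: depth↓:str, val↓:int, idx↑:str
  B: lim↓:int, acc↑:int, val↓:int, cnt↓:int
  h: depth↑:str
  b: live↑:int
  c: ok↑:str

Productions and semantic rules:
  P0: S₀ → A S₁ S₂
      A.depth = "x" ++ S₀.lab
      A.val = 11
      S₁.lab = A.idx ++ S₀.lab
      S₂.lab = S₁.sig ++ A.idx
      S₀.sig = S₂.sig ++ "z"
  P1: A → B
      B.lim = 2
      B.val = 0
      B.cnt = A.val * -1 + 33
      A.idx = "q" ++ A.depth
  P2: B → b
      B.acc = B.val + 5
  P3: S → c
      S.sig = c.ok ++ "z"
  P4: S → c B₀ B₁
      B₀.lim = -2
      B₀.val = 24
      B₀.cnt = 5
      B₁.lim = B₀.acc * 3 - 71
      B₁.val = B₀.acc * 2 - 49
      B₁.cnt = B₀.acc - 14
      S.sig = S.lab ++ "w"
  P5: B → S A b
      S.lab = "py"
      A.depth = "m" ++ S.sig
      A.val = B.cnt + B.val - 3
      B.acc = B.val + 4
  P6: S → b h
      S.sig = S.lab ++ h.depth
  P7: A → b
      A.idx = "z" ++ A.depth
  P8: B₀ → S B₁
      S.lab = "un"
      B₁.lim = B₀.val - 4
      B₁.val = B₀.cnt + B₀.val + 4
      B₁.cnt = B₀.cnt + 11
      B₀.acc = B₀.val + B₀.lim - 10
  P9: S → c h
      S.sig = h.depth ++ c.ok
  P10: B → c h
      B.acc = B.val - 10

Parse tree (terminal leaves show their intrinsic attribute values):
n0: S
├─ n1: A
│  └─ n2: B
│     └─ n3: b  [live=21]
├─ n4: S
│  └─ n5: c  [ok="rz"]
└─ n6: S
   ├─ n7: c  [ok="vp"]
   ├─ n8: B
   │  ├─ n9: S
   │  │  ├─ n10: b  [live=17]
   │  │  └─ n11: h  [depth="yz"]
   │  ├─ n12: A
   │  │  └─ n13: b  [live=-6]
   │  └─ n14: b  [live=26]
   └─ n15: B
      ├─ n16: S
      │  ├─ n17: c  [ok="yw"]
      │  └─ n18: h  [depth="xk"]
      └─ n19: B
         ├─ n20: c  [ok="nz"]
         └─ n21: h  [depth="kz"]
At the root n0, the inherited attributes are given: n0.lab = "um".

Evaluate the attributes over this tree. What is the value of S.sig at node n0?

"rzzqxumwz"

1. n0.lab = "um"  [given at root]
2. n1.depth = "xum"  ["x" ++ S₀.lab]
3. n1.val = 11  [11]
4. n2.lim = 2  [2]
5. n2.val = 0  [0]
6. n2.cnt = 22  [A.val * -1 + 33]
7. n3.live = 21  [terminal]
8. n2.acc = 5  [B.val + 5]
9. n1.idx = "qxum"  ["q" ++ A.depth]
10. n4.lab = "qxumum"  [A.idx ++ S₀.lab]
11. n5.ok = "rz"  [terminal]
12. n4.sig = "rzz"  [c.ok ++ "z"]
13. n6.lab = "rzzqxum"  [S₁.sig ++ A.idx]
14. n7.ok = "vp"  [terminal]
15. n8.lim = -2  [-2]
16. n8.val = 24  [24]
17. n8.cnt = 5  [5]
18. n9.lab = "py"  ["py"]
19. n10.live = 17  [terminal]
20. n11.depth = "yz"  [terminal]
21. n9.sig = "pyyz"  [S.lab ++ h.depth]
22. n12.depth = "mpyyz"  ["m" ++ S.sig]
23. n12.val = 26  [B.cnt + B.val - 3]
24. n13.live = -6  [terminal]
25. n12.idx = "zmpyyz"  ["z" ++ A.depth]
26. n14.live = 26  [terminal]
27. n8.acc = 28  [B.val + 4]
28. n15.lim = 13  [B₀.acc * 3 - 71]
29. n15.val = 7  [B₀.acc * 2 - 49]
30. n15.cnt = 14  [B₀.acc - 14]
31. n16.lab = "un"  ["un"]
32. n17.ok = "yw"  [terminal]
33. n18.depth = "xk"  [terminal]
34. n16.sig = "xkyw"  [h.depth ++ c.ok]
35. n19.lim = 3  [B₀.val - 4]
36. n19.val = 25  [B₀.cnt + B₀.val + 4]
37. n19.cnt = 25  [B₀.cnt + 11]
38. n20.ok = "nz"  [terminal]
39. n21.depth = "kz"  [terminal]
40. n19.acc = 15  [B.val - 10]
41. n15.acc = 10  [B₀.val + B₀.lim - 10]
42. n6.sig = "rzzqxumw"  [S.lab ++ "w"]
43. n0.sig = "rzzqxumwz"  [S₂.sig ++ "z"]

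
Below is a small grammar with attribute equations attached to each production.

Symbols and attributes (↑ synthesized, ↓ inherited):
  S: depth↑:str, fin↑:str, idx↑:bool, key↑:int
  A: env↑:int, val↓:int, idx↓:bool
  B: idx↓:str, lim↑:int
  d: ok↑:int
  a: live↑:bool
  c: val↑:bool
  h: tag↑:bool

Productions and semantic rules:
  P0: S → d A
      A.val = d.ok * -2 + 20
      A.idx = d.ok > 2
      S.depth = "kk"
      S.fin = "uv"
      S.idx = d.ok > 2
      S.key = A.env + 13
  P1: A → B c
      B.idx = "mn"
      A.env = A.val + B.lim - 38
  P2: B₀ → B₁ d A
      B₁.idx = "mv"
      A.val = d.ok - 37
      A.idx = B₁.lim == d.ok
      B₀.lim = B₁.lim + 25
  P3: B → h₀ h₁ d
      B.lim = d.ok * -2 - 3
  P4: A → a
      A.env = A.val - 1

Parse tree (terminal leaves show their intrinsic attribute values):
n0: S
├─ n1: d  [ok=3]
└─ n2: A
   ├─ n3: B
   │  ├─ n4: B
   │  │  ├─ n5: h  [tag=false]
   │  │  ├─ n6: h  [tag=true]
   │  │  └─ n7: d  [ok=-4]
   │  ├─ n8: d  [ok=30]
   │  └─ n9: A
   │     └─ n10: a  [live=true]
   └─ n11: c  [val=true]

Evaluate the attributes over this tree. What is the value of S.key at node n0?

19

1. n1.ok = 3  [terminal]
2. n2.val = 14  [d.ok * -2 + 20]
3. n2.idx = true  [d.ok > 2]
4. n3.idx = "mn"  ["mn"]
5. n4.idx = "mv"  ["mv"]
6. n5.tag = false  [terminal]
7. n6.tag = true  [terminal]
8. n7.ok = -4  [terminal]
9. n4.lim = 5  [d.ok * -2 - 3]
10. n8.ok = 30  [terminal]
11. n9.val = -7  [d.ok - 37]
12. n9.idx = false  [B₁.lim == d.ok]
13. n10.live = true  [terminal]
14. n9.env = -8  [A.val - 1]
15. n3.lim = 30  [B₁.lim + 25]
16. n11.val = true  [terminal]
17. n2.env = 6  [A.val + B.lim - 38]
18. n0.depth = "kk"  ["kk"]
19. n0.fin = "uv"  ["uv"]
20. n0.idx = true  [d.ok > 2]
21. n0.key = 19  [A.env + 13]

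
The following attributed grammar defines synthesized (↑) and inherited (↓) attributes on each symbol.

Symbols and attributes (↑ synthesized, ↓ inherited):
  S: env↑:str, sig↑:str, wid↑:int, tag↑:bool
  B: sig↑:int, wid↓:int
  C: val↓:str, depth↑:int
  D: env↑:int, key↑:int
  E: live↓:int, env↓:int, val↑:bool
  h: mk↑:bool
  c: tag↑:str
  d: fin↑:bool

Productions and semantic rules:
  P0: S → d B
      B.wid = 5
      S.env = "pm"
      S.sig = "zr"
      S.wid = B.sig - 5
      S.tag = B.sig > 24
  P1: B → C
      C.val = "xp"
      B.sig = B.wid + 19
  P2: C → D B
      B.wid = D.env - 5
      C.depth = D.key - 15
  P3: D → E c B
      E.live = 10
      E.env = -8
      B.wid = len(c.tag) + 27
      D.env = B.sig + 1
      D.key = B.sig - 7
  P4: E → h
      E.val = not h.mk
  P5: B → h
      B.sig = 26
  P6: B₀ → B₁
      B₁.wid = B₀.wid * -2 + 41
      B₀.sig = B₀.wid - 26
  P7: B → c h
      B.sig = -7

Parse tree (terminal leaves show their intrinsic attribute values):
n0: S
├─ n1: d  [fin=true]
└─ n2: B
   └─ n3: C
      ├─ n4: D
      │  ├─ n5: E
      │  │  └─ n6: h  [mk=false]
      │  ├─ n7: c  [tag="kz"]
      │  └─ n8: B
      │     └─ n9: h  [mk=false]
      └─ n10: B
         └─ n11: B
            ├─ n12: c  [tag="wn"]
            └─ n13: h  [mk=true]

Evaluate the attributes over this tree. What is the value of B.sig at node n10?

-4

1. n1.fin = true  [terminal]
2. n2.wid = 5  [5]
3. n3.val = "xp"  ["xp"]
4. n5.live = 10  [10]
5. n5.env = -8  [-8]
6. n6.mk = false  [terminal]
7. n5.val = true  [not h.mk]
8. n7.tag = "kz"  [terminal]
9. n8.wid = 29  [len(c.tag) + 27]
10. n9.mk = false  [terminal]
11. n8.sig = 26  [26]
12. n4.env = 27  [B.sig + 1]
13. n4.key = 19  [B.sig - 7]
14. n10.wid = 22  [D.env - 5]
15. n11.wid = -3  [B₀.wid * -2 + 41]
16. n12.tag = "wn"  [terminal]
17. n13.mk = true  [terminal]
18. n11.sig = -7  [-7]
19. n10.sig = -4  [B₀.wid - 26]
20. n3.depth = 4  [D.key - 15]
21. n2.sig = 24  [B.wid + 19]
22. n0.env = "pm"  ["pm"]
23. n0.sig = "zr"  ["zr"]
24. n0.wid = 19  [B.sig - 5]
25. n0.tag = false  [B.sig > 24]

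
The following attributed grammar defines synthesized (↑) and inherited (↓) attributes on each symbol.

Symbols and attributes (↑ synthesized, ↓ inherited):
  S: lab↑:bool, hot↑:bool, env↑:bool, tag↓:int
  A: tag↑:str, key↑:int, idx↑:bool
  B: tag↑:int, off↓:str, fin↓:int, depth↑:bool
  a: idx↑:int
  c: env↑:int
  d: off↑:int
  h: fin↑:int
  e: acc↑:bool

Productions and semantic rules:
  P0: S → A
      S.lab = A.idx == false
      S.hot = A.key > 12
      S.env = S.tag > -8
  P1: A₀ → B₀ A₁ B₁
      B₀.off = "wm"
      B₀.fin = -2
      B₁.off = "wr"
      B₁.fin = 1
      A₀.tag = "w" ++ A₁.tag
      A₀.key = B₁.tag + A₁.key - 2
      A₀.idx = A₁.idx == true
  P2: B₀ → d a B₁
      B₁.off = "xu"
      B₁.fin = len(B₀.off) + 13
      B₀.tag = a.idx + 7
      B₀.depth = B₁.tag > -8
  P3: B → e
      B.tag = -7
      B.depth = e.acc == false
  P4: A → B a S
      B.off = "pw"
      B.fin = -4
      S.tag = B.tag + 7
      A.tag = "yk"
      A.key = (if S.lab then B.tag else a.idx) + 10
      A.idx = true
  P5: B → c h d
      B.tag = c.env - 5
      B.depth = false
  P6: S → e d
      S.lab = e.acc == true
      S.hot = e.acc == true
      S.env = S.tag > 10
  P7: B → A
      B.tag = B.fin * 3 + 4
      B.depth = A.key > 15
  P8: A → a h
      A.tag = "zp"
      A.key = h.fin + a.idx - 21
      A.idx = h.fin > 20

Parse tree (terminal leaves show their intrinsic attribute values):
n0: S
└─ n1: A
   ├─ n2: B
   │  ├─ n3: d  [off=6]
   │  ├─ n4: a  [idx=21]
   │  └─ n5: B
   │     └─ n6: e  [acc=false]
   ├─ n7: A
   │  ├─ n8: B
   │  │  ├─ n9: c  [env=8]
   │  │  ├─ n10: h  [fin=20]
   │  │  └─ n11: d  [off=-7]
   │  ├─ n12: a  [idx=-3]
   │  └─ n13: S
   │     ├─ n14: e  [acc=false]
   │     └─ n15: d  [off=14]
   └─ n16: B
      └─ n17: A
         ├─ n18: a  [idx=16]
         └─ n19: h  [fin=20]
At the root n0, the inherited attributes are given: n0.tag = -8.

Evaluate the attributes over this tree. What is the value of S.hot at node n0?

1. n0.tag = -8  [given at root]
2. n2.off = "wm"  ["wm"]
3. n2.fin = -2  [-2]
4. n3.off = 6  [terminal]
5. n4.idx = 21  [terminal]
6. n5.off = "xu"  ["xu"]
7. n5.fin = 15  [len(B₀.off) + 13]
8. n6.acc = false  [terminal]
9. n5.tag = -7  [-7]
10. n5.depth = true  [e.acc == false]
11. n2.tag = 28  [a.idx + 7]
12. n2.depth = true  [B₁.tag > -8]
13. n8.off = "pw"  ["pw"]
14. n8.fin = -4  [-4]
15. n9.env = 8  [terminal]
16. n10.fin = 20  [terminal]
17. n11.off = -7  [terminal]
18. n8.tag = 3  [c.env - 5]
19. n8.depth = false  [false]
20. n12.idx = -3  [terminal]
21. n13.tag = 10  [B.tag + 7]
22. n14.acc = false  [terminal]
23. n15.off = 14  [terminal]
24. n13.lab = false  [e.acc == true]
25. n13.hot = false  [e.acc == true]
26. n13.env = false  [S.tag > 10]
27. n7.tag = "yk"  ["yk"]
28. n7.key = 7  [(if S.lab then B.tag else a.idx) + 10]
29. n7.idx = true  [true]
30. n16.off = "wr"  ["wr"]
31. n16.fin = 1  [1]
32. n18.idx = 16  [terminal]
33. n19.fin = 20  [terminal]
34. n17.tag = "zp"  ["zp"]
35. n17.key = 15  [h.fin + a.idx - 21]
36. n17.idx = false  [h.fin > 20]
37. n16.tag = 7  [B.fin * 3 + 4]
38. n16.depth = false  [A.key > 15]
39. n1.tag = "wyk"  ["w" ++ A₁.tag]
40. n1.key = 12  [B₁.tag + A₁.key - 2]
41. n1.idx = true  [A₁.idx == true]
42. n0.lab = false  [A.idx == false]
43. n0.hot = false  [A.key > 12]
44. n0.env = false  [S.tag > -8]

false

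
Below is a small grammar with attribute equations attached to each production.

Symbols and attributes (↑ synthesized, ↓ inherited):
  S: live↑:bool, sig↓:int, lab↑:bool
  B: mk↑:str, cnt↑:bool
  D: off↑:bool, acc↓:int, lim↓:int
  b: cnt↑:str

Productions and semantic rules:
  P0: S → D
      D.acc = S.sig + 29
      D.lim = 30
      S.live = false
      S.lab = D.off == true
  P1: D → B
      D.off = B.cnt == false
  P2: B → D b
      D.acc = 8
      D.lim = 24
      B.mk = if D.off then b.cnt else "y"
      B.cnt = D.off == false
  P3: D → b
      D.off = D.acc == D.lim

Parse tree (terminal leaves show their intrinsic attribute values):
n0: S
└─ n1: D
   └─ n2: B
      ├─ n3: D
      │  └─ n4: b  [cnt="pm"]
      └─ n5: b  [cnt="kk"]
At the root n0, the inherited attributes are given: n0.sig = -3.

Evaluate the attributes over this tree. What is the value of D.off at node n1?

1. n0.sig = -3  [given at root]
2. n1.acc = 26  [S.sig + 29]
3. n1.lim = 30  [30]
4. n3.acc = 8  [8]
5. n3.lim = 24  [24]
6. n4.cnt = "pm"  [terminal]
7. n3.off = false  [D.acc == D.lim]
8. n5.cnt = "kk"  [terminal]
9. n2.mk = "y"  [if D.off then b.cnt else "y"]
10. n2.cnt = true  [D.off == false]
11. n1.off = false  [B.cnt == false]
12. n0.live = false  [false]
13. n0.lab = false  [D.off == true]

false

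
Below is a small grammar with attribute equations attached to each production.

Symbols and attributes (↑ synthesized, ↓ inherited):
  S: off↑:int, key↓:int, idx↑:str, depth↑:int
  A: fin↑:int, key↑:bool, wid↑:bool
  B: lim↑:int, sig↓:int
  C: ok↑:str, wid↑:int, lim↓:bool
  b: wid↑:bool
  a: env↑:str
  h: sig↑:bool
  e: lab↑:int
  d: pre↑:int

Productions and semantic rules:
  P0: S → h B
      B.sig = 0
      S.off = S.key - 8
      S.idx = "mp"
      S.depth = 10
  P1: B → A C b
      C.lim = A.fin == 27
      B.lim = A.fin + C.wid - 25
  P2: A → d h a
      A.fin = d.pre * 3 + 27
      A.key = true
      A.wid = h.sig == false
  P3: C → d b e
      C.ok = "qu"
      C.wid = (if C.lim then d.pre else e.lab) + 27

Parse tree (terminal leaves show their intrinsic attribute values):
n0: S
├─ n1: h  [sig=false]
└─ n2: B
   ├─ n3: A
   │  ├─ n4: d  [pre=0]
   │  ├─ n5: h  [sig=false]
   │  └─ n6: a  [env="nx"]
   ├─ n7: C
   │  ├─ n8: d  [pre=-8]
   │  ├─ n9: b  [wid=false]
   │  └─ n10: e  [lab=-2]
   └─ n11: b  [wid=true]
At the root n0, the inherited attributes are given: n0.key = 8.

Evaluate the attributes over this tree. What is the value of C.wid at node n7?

19

1. n0.key = 8  [given at root]
2. n1.sig = false  [terminal]
3. n2.sig = 0  [0]
4. n4.pre = 0  [terminal]
5. n5.sig = false  [terminal]
6. n6.env = "nx"  [terminal]
7. n3.fin = 27  [d.pre * 3 + 27]
8. n3.key = true  [true]
9. n3.wid = true  [h.sig == false]
10. n7.lim = true  [A.fin == 27]
11. n8.pre = -8  [terminal]
12. n9.wid = false  [terminal]
13. n10.lab = -2  [terminal]
14. n7.ok = "qu"  ["qu"]
15. n7.wid = 19  [(if C.lim then d.pre else e.lab) + 27]
16. n11.wid = true  [terminal]
17. n2.lim = 21  [A.fin + C.wid - 25]
18. n0.off = 0  [S.key - 8]
19. n0.idx = "mp"  ["mp"]
20. n0.depth = 10  [10]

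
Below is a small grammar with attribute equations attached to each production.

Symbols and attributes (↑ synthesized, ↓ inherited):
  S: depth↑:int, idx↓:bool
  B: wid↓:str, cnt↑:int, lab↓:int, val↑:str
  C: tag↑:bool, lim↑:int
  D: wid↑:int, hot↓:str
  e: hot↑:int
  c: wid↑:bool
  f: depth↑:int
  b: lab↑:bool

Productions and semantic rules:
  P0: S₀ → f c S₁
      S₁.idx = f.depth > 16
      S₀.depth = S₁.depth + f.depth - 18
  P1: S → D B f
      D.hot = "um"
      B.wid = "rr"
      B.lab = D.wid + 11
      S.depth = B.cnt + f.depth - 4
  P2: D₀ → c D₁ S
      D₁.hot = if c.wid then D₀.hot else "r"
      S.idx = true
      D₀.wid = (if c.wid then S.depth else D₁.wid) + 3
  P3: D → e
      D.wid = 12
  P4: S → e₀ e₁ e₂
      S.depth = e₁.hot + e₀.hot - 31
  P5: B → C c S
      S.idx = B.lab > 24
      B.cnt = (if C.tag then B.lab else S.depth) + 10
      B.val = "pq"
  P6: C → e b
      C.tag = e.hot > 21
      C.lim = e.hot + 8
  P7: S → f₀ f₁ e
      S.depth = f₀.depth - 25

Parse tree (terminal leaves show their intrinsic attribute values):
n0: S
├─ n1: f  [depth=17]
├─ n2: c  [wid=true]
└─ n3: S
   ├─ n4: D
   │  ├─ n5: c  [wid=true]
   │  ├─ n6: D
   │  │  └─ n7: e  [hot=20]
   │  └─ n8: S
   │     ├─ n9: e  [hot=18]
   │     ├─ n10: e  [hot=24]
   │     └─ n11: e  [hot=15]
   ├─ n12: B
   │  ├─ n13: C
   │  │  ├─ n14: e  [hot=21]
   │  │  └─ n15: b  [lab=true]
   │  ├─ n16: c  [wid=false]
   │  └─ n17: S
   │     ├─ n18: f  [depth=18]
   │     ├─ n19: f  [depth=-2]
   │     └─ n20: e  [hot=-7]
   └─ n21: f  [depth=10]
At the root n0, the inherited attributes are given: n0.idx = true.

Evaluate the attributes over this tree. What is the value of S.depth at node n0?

8

1. n0.idx = true  [given at root]
2. n1.depth = 17  [terminal]
3. n2.wid = true  [terminal]
4. n3.idx = true  [f.depth > 16]
5. n4.hot = "um"  ["um"]
6. n5.wid = true  [terminal]
7. n6.hot = "um"  [if c.wid then D₀.hot else "r"]
8. n7.hot = 20  [terminal]
9. n6.wid = 12  [12]
10. n8.idx = true  [true]
11. n9.hot = 18  [terminal]
12. n10.hot = 24  [terminal]
13. n11.hot = 15  [terminal]
14. n8.depth = 11  [e₁.hot + e₀.hot - 31]
15. n4.wid = 14  [(if c.wid then S.depth else D₁.wid) + 3]
16. n12.wid = "rr"  ["rr"]
17. n12.lab = 25  [D.wid + 11]
18. n14.hot = 21  [terminal]
19. n15.lab = true  [terminal]
20. n13.tag = false  [e.hot > 21]
21. n13.lim = 29  [e.hot + 8]
22. n16.wid = false  [terminal]
23. n17.idx = true  [B.lab > 24]
24. n18.depth = 18  [terminal]
25. n19.depth = -2  [terminal]
26. n20.hot = -7  [terminal]
27. n17.depth = -7  [f₀.depth - 25]
28. n12.cnt = 3  [(if C.tag then B.lab else S.depth) + 10]
29. n12.val = "pq"  ["pq"]
30. n21.depth = 10  [terminal]
31. n3.depth = 9  [B.cnt + f.depth - 4]
32. n0.depth = 8  [S₁.depth + f.depth - 18]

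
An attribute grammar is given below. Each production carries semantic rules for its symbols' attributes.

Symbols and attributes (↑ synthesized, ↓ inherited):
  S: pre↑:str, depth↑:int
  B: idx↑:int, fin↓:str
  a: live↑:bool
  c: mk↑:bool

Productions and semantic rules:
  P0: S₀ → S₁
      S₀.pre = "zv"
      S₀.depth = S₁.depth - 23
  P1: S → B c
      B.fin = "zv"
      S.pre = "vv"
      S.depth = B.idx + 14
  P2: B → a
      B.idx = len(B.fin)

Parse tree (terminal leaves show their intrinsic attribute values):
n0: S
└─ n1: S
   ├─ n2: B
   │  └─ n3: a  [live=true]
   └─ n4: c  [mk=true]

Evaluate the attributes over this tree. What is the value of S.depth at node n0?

-7

1. n2.fin = "zv"  ["zv"]
2. n3.live = true  [terminal]
3. n2.idx = 2  [len(B.fin)]
4. n4.mk = true  [terminal]
5. n1.pre = "vv"  ["vv"]
6. n1.depth = 16  [B.idx + 14]
7. n0.pre = "zv"  ["zv"]
8. n0.depth = -7  [S₁.depth - 23]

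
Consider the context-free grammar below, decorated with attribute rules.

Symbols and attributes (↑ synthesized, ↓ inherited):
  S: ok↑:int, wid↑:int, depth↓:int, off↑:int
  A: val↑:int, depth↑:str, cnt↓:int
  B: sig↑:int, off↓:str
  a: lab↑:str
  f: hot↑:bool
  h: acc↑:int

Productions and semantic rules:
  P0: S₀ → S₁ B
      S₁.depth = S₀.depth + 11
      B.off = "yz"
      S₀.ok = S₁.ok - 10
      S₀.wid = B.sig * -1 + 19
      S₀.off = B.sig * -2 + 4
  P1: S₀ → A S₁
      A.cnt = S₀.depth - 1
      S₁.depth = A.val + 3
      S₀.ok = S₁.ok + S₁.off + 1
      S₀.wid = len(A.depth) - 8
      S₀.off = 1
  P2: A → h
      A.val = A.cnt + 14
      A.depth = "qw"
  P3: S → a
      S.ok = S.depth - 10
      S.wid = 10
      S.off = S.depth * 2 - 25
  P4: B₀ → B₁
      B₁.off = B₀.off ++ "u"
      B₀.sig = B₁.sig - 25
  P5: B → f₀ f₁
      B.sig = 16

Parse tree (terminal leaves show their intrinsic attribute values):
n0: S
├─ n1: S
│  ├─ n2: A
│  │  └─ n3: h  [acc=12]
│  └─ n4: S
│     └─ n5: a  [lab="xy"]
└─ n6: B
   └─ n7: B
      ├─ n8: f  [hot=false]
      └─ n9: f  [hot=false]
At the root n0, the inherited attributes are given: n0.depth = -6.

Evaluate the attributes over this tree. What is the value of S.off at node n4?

17

1. n0.depth = -6  [given at root]
2. n1.depth = 5  [S₀.depth + 11]
3. n2.cnt = 4  [S₀.depth - 1]
4. n3.acc = 12  [terminal]
5. n2.val = 18  [A.cnt + 14]
6. n2.depth = "qw"  ["qw"]
7. n4.depth = 21  [A.val + 3]
8. n5.lab = "xy"  [terminal]
9. n4.ok = 11  [S.depth - 10]
10. n4.wid = 10  [10]
11. n4.off = 17  [S.depth * 2 - 25]
12. n1.ok = 29  [S₁.ok + S₁.off + 1]
13. n1.wid = -6  [len(A.depth) - 8]
14. n1.off = 1  [1]
15. n6.off = "yz"  ["yz"]
16. n7.off = "yzu"  [B₀.off ++ "u"]
17. n8.hot = false  [terminal]
18. n9.hot = false  [terminal]
19. n7.sig = 16  [16]
20. n6.sig = -9  [B₁.sig - 25]
21. n0.ok = 19  [S₁.ok - 10]
22. n0.wid = 28  [B.sig * -1 + 19]
23. n0.off = 22  [B.sig * -2 + 4]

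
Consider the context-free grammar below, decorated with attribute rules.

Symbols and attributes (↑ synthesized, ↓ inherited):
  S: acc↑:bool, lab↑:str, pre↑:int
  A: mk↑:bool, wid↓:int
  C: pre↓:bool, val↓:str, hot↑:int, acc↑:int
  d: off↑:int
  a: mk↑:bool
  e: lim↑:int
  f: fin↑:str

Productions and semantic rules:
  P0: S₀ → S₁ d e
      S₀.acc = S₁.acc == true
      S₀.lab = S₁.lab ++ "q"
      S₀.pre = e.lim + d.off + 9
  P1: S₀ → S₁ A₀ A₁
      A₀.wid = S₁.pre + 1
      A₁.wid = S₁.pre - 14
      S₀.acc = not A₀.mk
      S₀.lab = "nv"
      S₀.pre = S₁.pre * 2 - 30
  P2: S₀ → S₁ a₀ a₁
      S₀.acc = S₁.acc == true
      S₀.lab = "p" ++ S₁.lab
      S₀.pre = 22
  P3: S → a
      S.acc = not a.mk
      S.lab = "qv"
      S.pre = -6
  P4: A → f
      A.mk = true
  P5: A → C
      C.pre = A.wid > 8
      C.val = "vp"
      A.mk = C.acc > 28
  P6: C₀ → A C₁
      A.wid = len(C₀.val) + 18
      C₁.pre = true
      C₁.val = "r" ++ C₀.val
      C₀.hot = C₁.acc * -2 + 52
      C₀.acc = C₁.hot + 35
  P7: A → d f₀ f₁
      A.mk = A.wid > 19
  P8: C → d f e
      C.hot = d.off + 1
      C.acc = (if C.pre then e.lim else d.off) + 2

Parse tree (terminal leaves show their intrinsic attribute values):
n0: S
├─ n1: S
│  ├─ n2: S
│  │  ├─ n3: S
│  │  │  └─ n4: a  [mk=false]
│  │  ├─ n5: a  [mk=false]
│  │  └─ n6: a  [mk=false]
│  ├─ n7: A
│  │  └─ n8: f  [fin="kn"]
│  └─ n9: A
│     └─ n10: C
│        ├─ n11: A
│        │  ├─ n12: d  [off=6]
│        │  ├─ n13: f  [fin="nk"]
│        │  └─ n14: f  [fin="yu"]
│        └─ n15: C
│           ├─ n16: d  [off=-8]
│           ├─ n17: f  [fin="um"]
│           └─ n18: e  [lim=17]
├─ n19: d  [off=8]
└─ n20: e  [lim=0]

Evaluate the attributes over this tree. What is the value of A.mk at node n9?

1. n4.mk = false  [terminal]
2. n3.acc = true  [not a.mk]
3. n3.lab = "qv"  ["qv"]
4. n3.pre = -6  [-6]
5. n5.mk = false  [terminal]
6. n6.mk = false  [terminal]
7. n2.acc = true  [S₁.acc == true]
8. n2.lab = "pqv"  ["p" ++ S₁.lab]
9. n2.pre = 22  [22]
10. n7.wid = 23  [S₁.pre + 1]
11. n8.fin = "kn"  [terminal]
12. n7.mk = true  [true]
13. n9.wid = 8  [S₁.pre - 14]
14. n10.pre = false  [A.wid > 8]
15. n10.val = "vp"  ["vp"]
16. n11.wid = 20  [len(C₀.val) + 18]
17. n12.off = 6  [terminal]
18. n13.fin = "nk"  [terminal]
19. n14.fin = "yu"  [terminal]
20. n11.mk = true  [A.wid > 19]
21. n15.pre = true  [true]
22. n15.val = "rvp"  ["r" ++ C₀.val]
23. n16.off = -8  [terminal]
24. n17.fin = "um"  [terminal]
25. n18.lim = 17  [terminal]
26. n15.hot = -7  [d.off + 1]
27. n15.acc = 19  [(if C.pre then e.lim else d.off) + 2]
28. n10.hot = 14  [C₁.acc * -2 + 52]
29. n10.acc = 28  [C₁.hot + 35]
30. n9.mk = false  [C.acc > 28]
31. n1.acc = false  [not A₀.mk]
32. n1.lab = "nv"  ["nv"]
33. n1.pre = 14  [S₁.pre * 2 - 30]
34. n19.off = 8  [terminal]
35. n20.lim = 0  [terminal]
36. n0.acc = false  [S₁.acc == true]
37. n0.lab = "nvq"  [S₁.lab ++ "q"]
38. n0.pre = 17  [e.lim + d.off + 9]

false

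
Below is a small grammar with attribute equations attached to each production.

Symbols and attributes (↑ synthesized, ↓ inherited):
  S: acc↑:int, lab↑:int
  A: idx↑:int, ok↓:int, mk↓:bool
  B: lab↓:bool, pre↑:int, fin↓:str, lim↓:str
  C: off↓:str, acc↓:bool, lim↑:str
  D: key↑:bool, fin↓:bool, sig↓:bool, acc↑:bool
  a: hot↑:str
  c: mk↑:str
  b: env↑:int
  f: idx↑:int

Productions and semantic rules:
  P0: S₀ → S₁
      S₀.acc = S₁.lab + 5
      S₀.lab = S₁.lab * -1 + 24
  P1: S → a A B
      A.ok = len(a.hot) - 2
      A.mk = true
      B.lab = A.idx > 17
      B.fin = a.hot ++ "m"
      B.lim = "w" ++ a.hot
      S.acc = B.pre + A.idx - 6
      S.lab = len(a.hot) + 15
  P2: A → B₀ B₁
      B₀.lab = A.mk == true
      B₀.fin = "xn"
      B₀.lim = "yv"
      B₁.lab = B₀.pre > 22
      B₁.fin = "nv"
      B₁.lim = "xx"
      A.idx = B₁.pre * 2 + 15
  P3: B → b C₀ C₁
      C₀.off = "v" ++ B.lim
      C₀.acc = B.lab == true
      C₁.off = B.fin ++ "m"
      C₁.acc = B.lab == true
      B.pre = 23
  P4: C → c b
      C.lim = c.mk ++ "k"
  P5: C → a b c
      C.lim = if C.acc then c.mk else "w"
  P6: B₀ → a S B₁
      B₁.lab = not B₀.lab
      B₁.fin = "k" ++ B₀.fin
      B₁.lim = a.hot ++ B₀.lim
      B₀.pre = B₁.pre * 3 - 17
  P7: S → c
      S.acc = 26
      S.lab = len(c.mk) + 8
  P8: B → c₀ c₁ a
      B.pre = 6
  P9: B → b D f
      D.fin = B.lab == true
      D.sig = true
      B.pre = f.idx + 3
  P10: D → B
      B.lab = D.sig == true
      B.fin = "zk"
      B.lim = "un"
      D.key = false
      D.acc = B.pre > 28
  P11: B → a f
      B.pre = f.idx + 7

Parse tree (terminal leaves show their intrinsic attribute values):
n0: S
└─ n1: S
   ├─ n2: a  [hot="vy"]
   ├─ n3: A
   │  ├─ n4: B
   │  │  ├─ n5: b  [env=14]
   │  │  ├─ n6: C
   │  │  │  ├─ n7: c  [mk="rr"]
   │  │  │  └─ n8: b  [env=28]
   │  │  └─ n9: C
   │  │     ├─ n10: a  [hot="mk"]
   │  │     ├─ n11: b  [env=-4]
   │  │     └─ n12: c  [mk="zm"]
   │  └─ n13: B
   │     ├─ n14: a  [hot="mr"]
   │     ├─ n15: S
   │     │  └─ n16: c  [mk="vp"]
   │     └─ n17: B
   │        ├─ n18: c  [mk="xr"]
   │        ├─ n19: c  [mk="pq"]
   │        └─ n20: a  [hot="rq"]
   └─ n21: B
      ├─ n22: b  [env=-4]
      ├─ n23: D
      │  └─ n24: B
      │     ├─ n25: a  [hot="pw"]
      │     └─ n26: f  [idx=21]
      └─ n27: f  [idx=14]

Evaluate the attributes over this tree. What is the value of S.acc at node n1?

28

1. n2.hot = "vy"  [terminal]
2. n3.ok = 0  [len(a.hot) - 2]
3. n3.mk = true  [true]
4. n4.lab = true  [A.mk == true]
5. n4.fin = "xn"  ["xn"]
6. n4.lim = "yv"  ["yv"]
7. n5.env = 14  [terminal]
8. n6.off = "vyv"  ["v" ++ B.lim]
9. n6.acc = true  [B.lab == true]
10. n7.mk = "rr"  [terminal]
11. n8.env = 28  [terminal]
12. n6.lim = "rrk"  [c.mk ++ "k"]
13. n9.off = "xnm"  [B.fin ++ "m"]
14. n9.acc = true  [B.lab == true]
15. n10.hot = "mk"  [terminal]
16. n11.env = -4  [terminal]
17. n12.mk = "zm"  [terminal]
18. n9.lim = "zm"  [if C.acc then c.mk else "w"]
19. n4.pre = 23  [23]
20. n13.lab = true  [B₀.pre > 22]
21. n13.fin = "nv"  ["nv"]
22. n13.lim = "xx"  ["xx"]
23. n14.hot = "mr"  [terminal]
24. n16.mk = "vp"  [terminal]
25. n15.acc = 26  [26]
26. n15.lab = 10  [len(c.mk) + 8]
27. n17.lab = false  [not B₀.lab]
28. n17.fin = "knv"  ["k" ++ B₀.fin]
29. n17.lim = "mrxx"  [a.hot ++ B₀.lim]
30. n18.mk = "xr"  [terminal]
31. n19.mk = "pq"  [terminal]
32. n20.hot = "rq"  [terminal]
33. n17.pre = 6  [6]
34. n13.pre = 1  [B₁.pre * 3 - 17]
35. n3.idx = 17  [B₁.pre * 2 + 15]
36. n21.lab = false  [A.idx > 17]
37. n21.fin = "vym"  [a.hot ++ "m"]
38. n21.lim = "wvy"  ["w" ++ a.hot]
39. n22.env = -4  [terminal]
40. n23.fin = false  [B.lab == true]
41. n23.sig = true  [true]
42. n24.lab = true  [D.sig == true]
43. n24.fin = "zk"  ["zk"]
44. n24.lim = "un"  ["un"]
45. n25.hot = "pw"  [terminal]
46. n26.idx = 21  [terminal]
47. n24.pre = 28  [f.idx + 7]
48. n23.key = false  [false]
49. n23.acc = false  [B.pre > 28]
50. n27.idx = 14  [terminal]
51. n21.pre = 17  [f.idx + 3]
52. n1.acc = 28  [B.pre + A.idx - 6]
53. n1.lab = 17  [len(a.hot) + 15]
54. n0.acc = 22  [S₁.lab + 5]
55. n0.lab = 7  [S₁.lab * -1 + 24]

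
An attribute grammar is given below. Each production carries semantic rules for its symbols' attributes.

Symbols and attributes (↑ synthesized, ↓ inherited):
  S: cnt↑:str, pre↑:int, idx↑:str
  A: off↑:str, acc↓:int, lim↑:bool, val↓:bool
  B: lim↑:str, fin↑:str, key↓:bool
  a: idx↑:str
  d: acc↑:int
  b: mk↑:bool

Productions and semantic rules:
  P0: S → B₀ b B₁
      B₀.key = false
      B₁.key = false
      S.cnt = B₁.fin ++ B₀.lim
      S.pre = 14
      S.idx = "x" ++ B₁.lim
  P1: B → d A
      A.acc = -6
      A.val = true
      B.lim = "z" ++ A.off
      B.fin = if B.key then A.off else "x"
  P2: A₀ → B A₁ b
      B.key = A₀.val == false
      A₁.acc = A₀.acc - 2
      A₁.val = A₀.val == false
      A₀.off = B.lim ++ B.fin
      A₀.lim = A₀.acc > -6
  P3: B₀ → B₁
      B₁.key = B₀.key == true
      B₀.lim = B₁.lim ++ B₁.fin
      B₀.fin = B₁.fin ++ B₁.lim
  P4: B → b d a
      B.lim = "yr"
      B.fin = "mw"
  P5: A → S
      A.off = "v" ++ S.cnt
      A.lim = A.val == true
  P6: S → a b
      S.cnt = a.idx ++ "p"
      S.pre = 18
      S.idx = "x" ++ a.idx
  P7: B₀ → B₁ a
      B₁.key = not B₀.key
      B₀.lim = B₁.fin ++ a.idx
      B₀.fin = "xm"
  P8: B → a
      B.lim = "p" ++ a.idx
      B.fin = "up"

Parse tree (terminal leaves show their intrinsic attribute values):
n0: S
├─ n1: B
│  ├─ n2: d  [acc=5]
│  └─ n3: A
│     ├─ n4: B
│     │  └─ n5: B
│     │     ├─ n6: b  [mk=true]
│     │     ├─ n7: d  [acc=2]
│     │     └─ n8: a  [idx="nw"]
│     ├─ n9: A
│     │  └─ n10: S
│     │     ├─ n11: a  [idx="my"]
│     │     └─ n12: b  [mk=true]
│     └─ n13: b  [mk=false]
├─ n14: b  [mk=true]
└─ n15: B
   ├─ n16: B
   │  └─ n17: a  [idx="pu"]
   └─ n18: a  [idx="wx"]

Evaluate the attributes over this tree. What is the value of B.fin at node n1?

"x"

1. n1.key = false  [false]
2. n2.acc = 5  [terminal]
3. n3.acc = -6  [-6]
4. n3.val = true  [true]
5. n4.key = false  [A₀.val == false]
6. n5.key = false  [B₀.key == true]
7. n6.mk = true  [terminal]
8. n7.acc = 2  [terminal]
9. n8.idx = "nw"  [terminal]
10. n5.lim = "yr"  ["yr"]
11. n5.fin = "mw"  ["mw"]
12. n4.lim = "yrmw"  [B₁.lim ++ B₁.fin]
13. n4.fin = "mwyr"  [B₁.fin ++ B₁.lim]
14. n9.acc = -8  [A₀.acc - 2]
15. n9.val = false  [A₀.val == false]
16. n11.idx = "my"  [terminal]
17. n12.mk = true  [terminal]
18. n10.cnt = "myp"  [a.idx ++ "p"]
19. n10.pre = 18  [18]
20. n10.idx = "xmy"  ["x" ++ a.idx]
21. n9.off = "vmyp"  ["v" ++ S.cnt]
22. n9.lim = false  [A.val == true]
23. n13.mk = false  [terminal]
24. n3.off = "yrmwmwyr"  [B.lim ++ B.fin]
25. n3.lim = false  [A₀.acc > -6]
26. n1.lim = "zyrmwmwyr"  ["z" ++ A.off]
27. n1.fin = "x"  [if B.key then A.off else "x"]
28. n14.mk = true  [terminal]
29. n15.key = false  [false]
30. n16.key = true  [not B₀.key]
31. n17.idx = "pu"  [terminal]
32. n16.lim = "ppu"  ["p" ++ a.idx]
33. n16.fin = "up"  ["up"]
34. n18.idx = "wx"  [terminal]
35. n15.lim = "upwx"  [B₁.fin ++ a.idx]
36. n15.fin = "xm"  ["xm"]
37. n0.cnt = "xmzyrmwmwyr"  [B₁.fin ++ B₀.lim]
38. n0.pre = 14  [14]
39. n0.idx = "xupwx"  ["x" ++ B₁.lim]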